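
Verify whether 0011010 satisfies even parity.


Number of 1s: 3

No, parity error (3 ones)


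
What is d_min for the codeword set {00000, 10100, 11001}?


Comparing all pairs, minimum distance: 2
Can detect 1 errors, correct 0 errors

2


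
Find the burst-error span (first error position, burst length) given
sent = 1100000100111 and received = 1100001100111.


XOR: 0000001000000

Burst at position 6, length 1


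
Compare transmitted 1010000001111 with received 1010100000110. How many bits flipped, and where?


XOR: 0000100001001

3 error(s) at position(s): 4, 9, 12


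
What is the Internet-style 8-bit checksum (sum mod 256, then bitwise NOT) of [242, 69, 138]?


Sum = 449 mod 256 = 193
Complement = 62

62


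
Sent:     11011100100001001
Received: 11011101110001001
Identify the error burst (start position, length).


XOR: 00000001010000000

Burst at position 7, length 3


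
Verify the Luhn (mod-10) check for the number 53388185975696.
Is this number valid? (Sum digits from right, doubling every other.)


Luhn sum = 76
76 mod 10 = 6

Invalid (Luhn sum mod 10 = 6)


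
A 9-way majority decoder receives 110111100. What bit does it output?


Ones: 6 out of 9
Threshold: 5

1 (6/9 voted 1)


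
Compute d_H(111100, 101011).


XOR: 010111
Count of 1s: 4

4


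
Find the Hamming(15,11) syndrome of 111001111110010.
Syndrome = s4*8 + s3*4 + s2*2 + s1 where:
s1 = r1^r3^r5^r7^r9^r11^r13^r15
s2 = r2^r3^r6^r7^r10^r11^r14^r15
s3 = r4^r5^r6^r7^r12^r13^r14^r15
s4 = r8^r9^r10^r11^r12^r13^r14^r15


s1=1, s2=1, s3=1, s4=1

Syndrome = 15 (error at position 15)


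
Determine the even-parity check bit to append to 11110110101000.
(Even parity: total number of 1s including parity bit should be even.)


Number of 1s in data: 8
Parity bit: 0

0


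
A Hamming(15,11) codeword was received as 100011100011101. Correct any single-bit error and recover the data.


Syndrome = 0: no error detected

Data: 01110011101 (no errors)


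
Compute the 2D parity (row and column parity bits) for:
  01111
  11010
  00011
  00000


Row parities: 0100
Column parities: 10110

Row P: 0100, Col P: 10110, Corner: 1


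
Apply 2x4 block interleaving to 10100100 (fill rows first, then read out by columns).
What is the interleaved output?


Matrix:
  1010
  0100
Read columns: 10011000

10011000


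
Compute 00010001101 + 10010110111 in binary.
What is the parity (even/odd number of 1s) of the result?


00010001101 = 141
10010110111 = 1207
Sum = 1348 = 10101000100
1s count = 4

even parity (4 ones in 10101000100)


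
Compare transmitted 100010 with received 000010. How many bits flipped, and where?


XOR: 100000

1 error(s) at position(s): 0


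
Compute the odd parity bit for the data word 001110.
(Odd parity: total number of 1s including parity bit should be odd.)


Number of 1s in data: 3
Parity bit: 0

0


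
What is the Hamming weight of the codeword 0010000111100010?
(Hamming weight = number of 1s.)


Counting 1s in 0010000111100010

6


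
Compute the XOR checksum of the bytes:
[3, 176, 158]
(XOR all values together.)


XOR chain: 3 ^ 176 ^ 158 = 45

45


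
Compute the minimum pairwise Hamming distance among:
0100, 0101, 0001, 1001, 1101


Comparing all pairs, minimum distance: 1
Can detect 0 errors, correct 0 errors

1


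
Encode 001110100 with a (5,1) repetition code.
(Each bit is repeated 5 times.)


Each bit -> 5 copies

000000000011111111111111100000111110000000000


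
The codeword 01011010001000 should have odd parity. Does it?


Number of 1s: 5

Yes, parity is correct (5 ones)


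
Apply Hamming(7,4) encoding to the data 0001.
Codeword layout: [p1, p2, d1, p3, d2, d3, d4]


Parity bits: p1=1, p2=1, p3=1

1101001


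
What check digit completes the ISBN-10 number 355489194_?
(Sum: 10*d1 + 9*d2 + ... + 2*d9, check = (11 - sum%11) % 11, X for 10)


Weighted sum: 275
275 mod 11 = 0

Check digit: 0


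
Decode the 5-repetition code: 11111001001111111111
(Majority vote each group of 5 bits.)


Groups: 11111, 00100, 11111, 11111
Majority votes: 1011

1011


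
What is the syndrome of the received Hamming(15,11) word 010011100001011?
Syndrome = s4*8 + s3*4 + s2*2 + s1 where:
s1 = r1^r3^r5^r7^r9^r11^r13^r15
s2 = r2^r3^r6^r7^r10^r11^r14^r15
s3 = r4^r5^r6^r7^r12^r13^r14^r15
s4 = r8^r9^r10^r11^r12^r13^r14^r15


s1=1, s2=1, s3=0, s4=1

Syndrome = 11 (error at position 11)


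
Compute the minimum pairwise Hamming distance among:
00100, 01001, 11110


Comparing all pairs, minimum distance: 3
Can detect 2 errors, correct 1 errors

3


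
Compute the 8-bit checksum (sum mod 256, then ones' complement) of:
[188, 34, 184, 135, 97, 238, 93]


Sum = 969 mod 256 = 201
Complement = 54

54


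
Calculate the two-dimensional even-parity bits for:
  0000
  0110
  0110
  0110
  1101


Row parities: 00001
Column parities: 1011

Row P: 00001, Col P: 1011, Corner: 1


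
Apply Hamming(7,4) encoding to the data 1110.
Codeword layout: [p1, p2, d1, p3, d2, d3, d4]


Parity bits: p1=0, p2=0, p3=0

0010110


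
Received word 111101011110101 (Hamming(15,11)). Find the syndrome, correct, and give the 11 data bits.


Syndrome = 0: no error detected

Data: 10101110101 (no errors)


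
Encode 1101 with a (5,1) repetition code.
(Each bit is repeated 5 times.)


Each bit -> 5 copies

11111111110000011111


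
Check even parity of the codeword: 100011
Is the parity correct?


Number of 1s: 3

No, parity error (3 ones)


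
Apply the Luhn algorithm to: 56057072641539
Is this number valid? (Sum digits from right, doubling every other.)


Luhn sum = 53
53 mod 10 = 3

Invalid (Luhn sum mod 10 = 3)


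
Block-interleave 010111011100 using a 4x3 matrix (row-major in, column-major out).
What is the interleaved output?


Matrix:
  010
  111
  011
  100
Read columns: 010111100110

010111100110


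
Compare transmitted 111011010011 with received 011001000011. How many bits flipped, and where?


XOR: 100010010000

3 error(s) at position(s): 0, 4, 7


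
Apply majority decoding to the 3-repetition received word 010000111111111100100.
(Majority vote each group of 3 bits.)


Groups: 010, 000, 111, 111, 111, 100, 100
Majority votes: 0011100

0011100


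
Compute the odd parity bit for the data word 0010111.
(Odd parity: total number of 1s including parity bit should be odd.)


Number of 1s in data: 4
Parity bit: 1

1


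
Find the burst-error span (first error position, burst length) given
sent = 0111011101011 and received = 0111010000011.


XOR: 0000001101000

Burst at position 6, length 4


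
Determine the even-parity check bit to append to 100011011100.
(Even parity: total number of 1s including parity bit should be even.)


Number of 1s in data: 6
Parity bit: 0

0


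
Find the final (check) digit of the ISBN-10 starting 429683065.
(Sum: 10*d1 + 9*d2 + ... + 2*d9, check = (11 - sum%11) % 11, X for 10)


Weighted sum: 263
263 mod 11 = 10

Check digit: 1


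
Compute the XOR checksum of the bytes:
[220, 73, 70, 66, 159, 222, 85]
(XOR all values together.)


XOR chain: 220 ^ 73 ^ 70 ^ 66 ^ 159 ^ 222 ^ 85 = 133

133


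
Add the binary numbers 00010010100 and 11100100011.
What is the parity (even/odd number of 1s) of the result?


00010010100 = 148
11100100011 = 1827
Sum = 1975 = 11110110111
1s count = 9

odd parity (9 ones in 11110110111)


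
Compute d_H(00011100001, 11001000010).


XOR: 11010100011
Count of 1s: 6

6


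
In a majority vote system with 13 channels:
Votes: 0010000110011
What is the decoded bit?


Ones: 5 out of 13
Threshold: 7

0 (5/13 voted 1)


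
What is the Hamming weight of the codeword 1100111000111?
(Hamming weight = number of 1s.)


Counting 1s in 1100111000111

8


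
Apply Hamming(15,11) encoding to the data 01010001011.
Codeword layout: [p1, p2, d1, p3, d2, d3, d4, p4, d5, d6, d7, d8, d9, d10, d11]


Parity bits: p1=1, p2=1, p3=1, p4=1

110110110001011


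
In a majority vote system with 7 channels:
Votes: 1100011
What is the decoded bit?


Ones: 4 out of 7
Threshold: 4

1 (4/7 voted 1)


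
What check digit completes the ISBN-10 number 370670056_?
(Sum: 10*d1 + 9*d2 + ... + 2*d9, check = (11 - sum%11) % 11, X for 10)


Weighted sum: 204
204 mod 11 = 6

Check digit: 5


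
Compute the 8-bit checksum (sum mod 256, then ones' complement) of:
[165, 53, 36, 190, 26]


Sum = 470 mod 256 = 214
Complement = 41

41


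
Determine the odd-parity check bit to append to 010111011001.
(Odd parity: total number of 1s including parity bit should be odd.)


Number of 1s in data: 7
Parity bit: 0

0


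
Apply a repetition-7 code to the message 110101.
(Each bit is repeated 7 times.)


Each bit -> 7 copies

111111111111110000000111111100000001111111


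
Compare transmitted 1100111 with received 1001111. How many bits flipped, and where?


XOR: 0101000

2 error(s) at position(s): 1, 3


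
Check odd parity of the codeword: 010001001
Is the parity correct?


Number of 1s: 3

Yes, parity is correct (3 ones)


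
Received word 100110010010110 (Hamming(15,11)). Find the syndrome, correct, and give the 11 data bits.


Syndrome = 0: no error detected

Data: 01000010110 (no errors)


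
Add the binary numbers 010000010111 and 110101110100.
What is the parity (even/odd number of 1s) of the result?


010000010111 = 1047
110101110100 = 3444
Sum = 4491 = 1000110001011
1s count = 6

even parity (6 ones in 1000110001011)


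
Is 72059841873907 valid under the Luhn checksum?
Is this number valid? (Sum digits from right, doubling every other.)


Luhn sum = 74
74 mod 10 = 4

Invalid (Luhn sum mod 10 = 4)


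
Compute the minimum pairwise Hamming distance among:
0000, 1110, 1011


Comparing all pairs, minimum distance: 2
Can detect 1 errors, correct 0 errors

2


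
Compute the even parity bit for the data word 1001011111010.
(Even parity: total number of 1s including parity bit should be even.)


Number of 1s in data: 8
Parity bit: 0

0


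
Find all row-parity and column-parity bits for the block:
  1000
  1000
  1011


Row parities: 111
Column parities: 1011

Row P: 111, Col P: 1011, Corner: 1


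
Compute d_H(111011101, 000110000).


XOR: 111101101
Count of 1s: 7

7


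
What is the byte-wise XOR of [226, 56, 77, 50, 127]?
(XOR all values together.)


XOR chain: 226 ^ 56 ^ 77 ^ 50 ^ 127 = 218

218


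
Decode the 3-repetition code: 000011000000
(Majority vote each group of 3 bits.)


Groups: 000, 011, 000, 000
Majority votes: 0100

0100


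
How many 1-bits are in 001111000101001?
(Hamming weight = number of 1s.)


Counting 1s in 001111000101001

7


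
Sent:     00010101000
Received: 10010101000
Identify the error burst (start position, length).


XOR: 10000000000

Burst at position 0, length 1


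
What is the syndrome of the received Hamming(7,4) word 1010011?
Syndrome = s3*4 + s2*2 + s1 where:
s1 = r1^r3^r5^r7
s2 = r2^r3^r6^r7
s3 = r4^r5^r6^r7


s1=1, s2=1, s3=0

Syndrome = 3 (error at position 3)


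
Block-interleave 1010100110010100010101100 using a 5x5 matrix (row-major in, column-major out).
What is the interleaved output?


Matrix:
  10101
  00110
  01010
  00101
  01100
Read columns: 1000000101110110110010010

1000000101110110110010010


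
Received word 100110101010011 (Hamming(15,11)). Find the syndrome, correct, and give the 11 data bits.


Syndrome = 4: error at position 4

Data: 01011010011 (corrected bit 4)


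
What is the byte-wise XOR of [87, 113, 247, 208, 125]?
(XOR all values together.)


XOR chain: 87 ^ 113 ^ 247 ^ 208 ^ 125 = 124

124


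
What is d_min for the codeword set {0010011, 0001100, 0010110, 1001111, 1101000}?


Comparing all pairs, minimum distance: 2
Can detect 1 errors, correct 0 errors

2


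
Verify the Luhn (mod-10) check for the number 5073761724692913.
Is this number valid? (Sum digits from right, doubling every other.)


Luhn sum = 67
67 mod 10 = 7

Invalid (Luhn sum mod 10 = 7)


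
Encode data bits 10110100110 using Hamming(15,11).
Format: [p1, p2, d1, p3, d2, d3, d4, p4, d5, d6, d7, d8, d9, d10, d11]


Parity bits: p1=1, p2=1, p3=0, p4=1

111001110100110


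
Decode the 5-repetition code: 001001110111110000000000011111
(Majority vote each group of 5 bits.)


Groups: 00100, 11101, 11110, 00000, 00000, 11111
Majority votes: 011001

011001


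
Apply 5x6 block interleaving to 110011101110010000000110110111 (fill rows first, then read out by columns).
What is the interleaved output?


Matrix:
  110011
  101110
  010000
  000110
  110111
Read columns: 110011010101000010111101110001

110011010101000010111101110001


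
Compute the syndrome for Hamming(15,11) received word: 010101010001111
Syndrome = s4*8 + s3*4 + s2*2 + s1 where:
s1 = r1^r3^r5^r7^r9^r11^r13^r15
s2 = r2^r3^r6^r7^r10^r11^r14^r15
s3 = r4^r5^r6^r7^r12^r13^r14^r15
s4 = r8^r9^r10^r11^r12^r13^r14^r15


s1=0, s2=0, s3=0, s4=1

Syndrome = 8 (error at position 8)


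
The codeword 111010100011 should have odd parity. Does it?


Number of 1s: 7

Yes, parity is correct (7 ones)


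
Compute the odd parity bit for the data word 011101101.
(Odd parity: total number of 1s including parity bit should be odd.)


Number of 1s in data: 6
Parity bit: 1

1


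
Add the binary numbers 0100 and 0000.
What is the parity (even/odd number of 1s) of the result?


0100 = 4
0000 = 0
Sum = 4 = 100
1s count = 1

odd parity (1 ones in 100)


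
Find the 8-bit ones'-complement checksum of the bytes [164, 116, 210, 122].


Sum = 612 mod 256 = 100
Complement = 155

155


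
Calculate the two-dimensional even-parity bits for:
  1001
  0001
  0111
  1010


Row parities: 0110
Column parities: 0101

Row P: 0110, Col P: 0101, Corner: 0


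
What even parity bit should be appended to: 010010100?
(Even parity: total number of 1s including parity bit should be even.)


Number of 1s in data: 3
Parity bit: 1

1


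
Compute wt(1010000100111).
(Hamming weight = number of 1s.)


Counting 1s in 1010000100111

6


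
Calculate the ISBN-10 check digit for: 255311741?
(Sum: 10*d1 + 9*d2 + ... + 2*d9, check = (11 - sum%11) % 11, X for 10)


Weighted sum: 179
179 mod 11 = 3

Check digit: 8


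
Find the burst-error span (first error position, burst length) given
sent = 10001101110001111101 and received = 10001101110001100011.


XOR: 00000000000000011110

Burst at position 15, length 4


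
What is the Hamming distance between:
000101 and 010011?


XOR: 010110
Count of 1s: 3

3


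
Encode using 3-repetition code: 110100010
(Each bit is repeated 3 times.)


Each bit -> 3 copies

111111000111000000000111000


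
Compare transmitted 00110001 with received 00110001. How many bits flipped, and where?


XOR: 00000000

0 errors (received matches sent)


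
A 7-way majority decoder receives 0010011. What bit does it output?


Ones: 3 out of 7
Threshold: 4

0 (3/7 voted 1)


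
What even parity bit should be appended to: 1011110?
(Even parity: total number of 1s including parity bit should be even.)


Number of 1s in data: 5
Parity bit: 1

1


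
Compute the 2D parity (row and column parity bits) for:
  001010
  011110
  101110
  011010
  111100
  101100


Row parities: 000101
Column parities: 110000

Row P: 000101, Col P: 110000, Corner: 0


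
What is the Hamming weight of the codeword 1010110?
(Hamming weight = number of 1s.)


Counting 1s in 1010110

4


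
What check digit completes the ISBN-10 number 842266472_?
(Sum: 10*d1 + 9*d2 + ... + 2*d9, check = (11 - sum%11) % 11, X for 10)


Weighted sum: 253
253 mod 11 = 0

Check digit: 0


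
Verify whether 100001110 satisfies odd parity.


Number of 1s: 4

No, parity error (4 ones)


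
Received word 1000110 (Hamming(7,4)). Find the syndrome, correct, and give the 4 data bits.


Syndrome = 2: error at position 2

Data: 0110 (corrected bit 2)


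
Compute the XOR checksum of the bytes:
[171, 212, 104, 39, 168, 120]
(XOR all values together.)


XOR chain: 171 ^ 212 ^ 104 ^ 39 ^ 168 ^ 120 = 224

224


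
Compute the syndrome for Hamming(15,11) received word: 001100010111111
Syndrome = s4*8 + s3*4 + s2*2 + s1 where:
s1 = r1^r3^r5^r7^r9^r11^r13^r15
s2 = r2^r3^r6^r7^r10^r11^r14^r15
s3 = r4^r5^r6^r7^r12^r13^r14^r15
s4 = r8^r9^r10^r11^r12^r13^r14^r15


s1=0, s2=1, s3=1, s4=1

Syndrome = 14 (error at position 14)


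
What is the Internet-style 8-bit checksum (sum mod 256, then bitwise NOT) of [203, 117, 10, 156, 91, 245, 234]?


Sum = 1056 mod 256 = 32
Complement = 223

223


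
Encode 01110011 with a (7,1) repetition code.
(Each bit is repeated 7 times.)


Each bit -> 7 copies

00000001111111111111111111110000000000000011111111111111


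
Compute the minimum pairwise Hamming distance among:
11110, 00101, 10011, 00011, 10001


Comparing all pairs, minimum distance: 1
Can detect 0 errors, correct 0 errors

1


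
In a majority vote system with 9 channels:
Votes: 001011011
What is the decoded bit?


Ones: 5 out of 9
Threshold: 5

1 (5/9 voted 1)


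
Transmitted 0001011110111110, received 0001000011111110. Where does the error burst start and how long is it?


XOR: 0000011101000000

Burst at position 5, length 5


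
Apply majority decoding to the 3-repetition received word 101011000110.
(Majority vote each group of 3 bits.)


Groups: 101, 011, 000, 110
Majority votes: 1101

1101


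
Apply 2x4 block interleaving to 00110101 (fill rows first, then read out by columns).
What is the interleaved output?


Matrix:
  0011
  0101
Read columns: 00011011

00011011


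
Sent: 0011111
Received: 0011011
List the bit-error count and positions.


XOR: 0000100

1 error(s) at position(s): 4


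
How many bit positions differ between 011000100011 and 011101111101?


XOR: 000101011110
Count of 1s: 6

6


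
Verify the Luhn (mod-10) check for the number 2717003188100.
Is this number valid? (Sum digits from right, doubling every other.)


Luhn sum = 34
34 mod 10 = 4

Invalid (Luhn sum mod 10 = 4)


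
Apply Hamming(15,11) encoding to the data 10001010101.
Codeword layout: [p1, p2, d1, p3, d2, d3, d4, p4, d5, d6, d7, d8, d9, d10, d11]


Parity bits: p1=1, p2=1, p3=0, p4=0

111000001010101


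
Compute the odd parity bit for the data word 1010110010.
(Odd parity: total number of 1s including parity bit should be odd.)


Number of 1s in data: 5
Parity bit: 0

0


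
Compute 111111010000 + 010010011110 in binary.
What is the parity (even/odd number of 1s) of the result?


111111010000 = 4048
010010011110 = 1182
Sum = 5230 = 1010001101110
1s count = 7

odd parity (7 ones in 1010001101110)


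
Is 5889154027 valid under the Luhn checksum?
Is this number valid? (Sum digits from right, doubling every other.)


Luhn sum = 51
51 mod 10 = 1

Invalid (Luhn sum mod 10 = 1)


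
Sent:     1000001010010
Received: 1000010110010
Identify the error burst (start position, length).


XOR: 0000011100000

Burst at position 5, length 3


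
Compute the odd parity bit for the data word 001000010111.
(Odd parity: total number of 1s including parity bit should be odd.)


Number of 1s in data: 5
Parity bit: 0

0


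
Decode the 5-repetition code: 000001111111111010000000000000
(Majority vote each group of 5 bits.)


Groups: 00000, 11111, 11111, 01000, 00000, 00000
Majority votes: 011000

011000


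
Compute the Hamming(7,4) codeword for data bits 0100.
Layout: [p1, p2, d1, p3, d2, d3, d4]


Parity bits: p1=1, p2=0, p3=1

1001100


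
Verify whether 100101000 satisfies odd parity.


Number of 1s: 3

Yes, parity is correct (3 ones)


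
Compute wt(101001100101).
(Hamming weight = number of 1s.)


Counting 1s in 101001100101

6


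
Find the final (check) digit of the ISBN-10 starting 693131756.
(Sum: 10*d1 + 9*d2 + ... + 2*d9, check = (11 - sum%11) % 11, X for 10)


Weighted sum: 250
250 mod 11 = 8

Check digit: 3


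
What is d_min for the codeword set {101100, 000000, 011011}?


Comparing all pairs, minimum distance: 3
Can detect 2 errors, correct 1 errors

3


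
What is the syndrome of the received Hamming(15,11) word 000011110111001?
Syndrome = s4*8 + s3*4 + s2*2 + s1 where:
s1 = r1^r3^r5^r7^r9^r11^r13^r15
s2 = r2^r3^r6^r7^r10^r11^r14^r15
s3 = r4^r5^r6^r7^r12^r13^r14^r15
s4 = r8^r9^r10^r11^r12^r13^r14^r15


s1=0, s2=1, s3=1, s4=1

Syndrome = 14 (error at position 14)


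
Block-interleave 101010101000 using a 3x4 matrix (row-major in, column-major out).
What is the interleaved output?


Matrix:
  1010
  1010
  1000
Read columns: 111000110000

111000110000


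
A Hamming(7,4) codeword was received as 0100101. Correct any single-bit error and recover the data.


Syndrome = 0: no error detected

Data: 0101 (no errors)


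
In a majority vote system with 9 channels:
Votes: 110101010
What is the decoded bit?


Ones: 5 out of 9
Threshold: 5

1 (5/9 voted 1)


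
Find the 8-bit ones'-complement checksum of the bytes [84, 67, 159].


Sum = 310 mod 256 = 54
Complement = 201

201


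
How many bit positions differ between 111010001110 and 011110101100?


XOR: 100100100010
Count of 1s: 4

4


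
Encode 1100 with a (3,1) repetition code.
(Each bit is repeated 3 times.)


Each bit -> 3 copies

111111000000


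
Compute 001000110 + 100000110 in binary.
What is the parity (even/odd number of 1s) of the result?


001000110 = 70
100000110 = 262
Sum = 332 = 101001100
1s count = 4

even parity (4 ones in 101001100)


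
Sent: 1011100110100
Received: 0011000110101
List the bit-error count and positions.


XOR: 1000100000001

3 error(s) at position(s): 0, 4, 12


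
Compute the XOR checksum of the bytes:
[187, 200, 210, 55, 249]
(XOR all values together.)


XOR chain: 187 ^ 200 ^ 210 ^ 55 ^ 249 = 111

111


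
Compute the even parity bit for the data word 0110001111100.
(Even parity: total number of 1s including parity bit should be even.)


Number of 1s in data: 7
Parity bit: 1

1


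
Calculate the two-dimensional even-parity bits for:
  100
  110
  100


Row parities: 101
Column parities: 110

Row P: 101, Col P: 110, Corner: 0


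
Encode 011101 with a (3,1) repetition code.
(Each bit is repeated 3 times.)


Each bit -> 3 copies

000111111111000111


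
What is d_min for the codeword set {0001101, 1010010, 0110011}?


Comparing all pairs, minimum distance: 3
Can detect 2 errors, correct 1 errors

3


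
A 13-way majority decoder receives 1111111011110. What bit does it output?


Ones: 11 out of 13
Threshold: 7

1 (11/13 voted 1)


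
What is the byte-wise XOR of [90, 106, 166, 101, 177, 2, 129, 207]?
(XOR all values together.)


XOR chain: 90 ^ 106 ^ 166 ^ 101 ^ 177 ^ 2 ^ 129 ^ 207 = 14

14


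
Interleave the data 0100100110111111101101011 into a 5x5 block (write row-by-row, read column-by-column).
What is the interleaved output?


Matrix:
  01001
  00110
  11111
  11011
  01011
Read columns: 0011010111011000111110111

0011010111011000111110111


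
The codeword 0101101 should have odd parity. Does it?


Number of 1s: 4

No, parity error (4 ones)


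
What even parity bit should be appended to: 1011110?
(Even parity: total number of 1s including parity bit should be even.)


Number of 1s in data: 5
Parity bit: 1

1


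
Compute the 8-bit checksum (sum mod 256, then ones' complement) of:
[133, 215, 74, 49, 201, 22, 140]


Sum = 834 mod 256 = 66
Complement = 189

189


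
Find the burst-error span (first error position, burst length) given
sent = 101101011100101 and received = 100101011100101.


XOR: 001000000000000

Burst at position 2, length 1


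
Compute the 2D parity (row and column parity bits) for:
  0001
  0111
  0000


Row parities: 110
Column parities: 0110

Row P: 110, Col P: 0110, Corner: 0


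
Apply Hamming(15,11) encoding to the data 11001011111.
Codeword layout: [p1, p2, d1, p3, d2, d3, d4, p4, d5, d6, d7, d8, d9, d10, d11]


Parity bits: p1=0, p2=0, p3=1, p4=0

001110001011111


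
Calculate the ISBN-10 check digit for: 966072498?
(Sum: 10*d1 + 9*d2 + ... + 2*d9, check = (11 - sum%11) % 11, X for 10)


Weighted sum: 303
303 mod 11 = 6

Check digit: 5


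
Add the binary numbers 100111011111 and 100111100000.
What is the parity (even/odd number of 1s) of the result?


100111011111 = 2527
100111100000 = 2528
Sum = 5055 = 1001110111111
1s count = 10

even parity (10 ones in 1001110111111)


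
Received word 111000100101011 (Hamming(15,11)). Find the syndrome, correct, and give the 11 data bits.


Syndrome = 0: no error detected

Data: 10010101011 (no errors)


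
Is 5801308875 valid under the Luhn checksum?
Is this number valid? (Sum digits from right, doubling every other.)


Luhn sum = 41
41 mod 10 = 1

Invalid (Luhn sum mod 10 = 1)


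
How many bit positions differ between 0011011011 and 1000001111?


XOR: 1011010100
Count of 1s: 5

5


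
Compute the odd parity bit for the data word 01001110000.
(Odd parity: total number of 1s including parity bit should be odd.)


Number of 1s in data: 4
Parity bit: 1

1


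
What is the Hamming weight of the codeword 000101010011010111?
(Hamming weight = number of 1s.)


Counting 1s in 000101010011010111

9


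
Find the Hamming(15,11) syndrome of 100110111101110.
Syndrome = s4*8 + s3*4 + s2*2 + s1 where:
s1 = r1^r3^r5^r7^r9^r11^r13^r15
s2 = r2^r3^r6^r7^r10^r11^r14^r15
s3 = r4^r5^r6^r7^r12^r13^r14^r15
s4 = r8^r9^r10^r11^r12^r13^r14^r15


s1=1, s2=1, s3=0, s4=0

Syndrome = 3 (error at position 3)


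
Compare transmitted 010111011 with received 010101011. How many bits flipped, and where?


XOR: 000010000

1 error(s) at position(s): 4


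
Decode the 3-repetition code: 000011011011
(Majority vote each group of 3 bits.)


Groups: 000, 011, 011, 011
Majority votes: 0111

0111


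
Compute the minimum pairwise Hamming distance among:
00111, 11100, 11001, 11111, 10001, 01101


Comparing all pairs, minimum distance: 1
Can detect 0 errors, correct 0 errors

1


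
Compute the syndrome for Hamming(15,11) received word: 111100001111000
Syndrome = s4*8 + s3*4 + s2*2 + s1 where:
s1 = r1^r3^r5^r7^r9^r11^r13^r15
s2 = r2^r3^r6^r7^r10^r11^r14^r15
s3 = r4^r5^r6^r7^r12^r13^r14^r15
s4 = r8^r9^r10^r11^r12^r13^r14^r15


s1=0, s2=0, s3=0, s4=0

Syndrome = 0 (no error)


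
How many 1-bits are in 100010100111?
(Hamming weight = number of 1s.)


Counting 1s in 100010100111

6


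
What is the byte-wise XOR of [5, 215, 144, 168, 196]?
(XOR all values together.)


XOR chain: 5 ^ 215 ^ 144 ^ 168 ^ 196 = 46

46


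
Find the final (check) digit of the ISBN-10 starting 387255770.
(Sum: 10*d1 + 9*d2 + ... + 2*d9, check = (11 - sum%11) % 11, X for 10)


Weighted sum: 276
276 mod 11 = 1

Check digit: X


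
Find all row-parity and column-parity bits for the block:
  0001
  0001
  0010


Row parities: 111
Column parities: 0010

Row P: 111, Col P: 0010, Corner: 1


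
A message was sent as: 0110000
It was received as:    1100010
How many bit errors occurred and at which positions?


XOR: 1010010

3 error(s) at position(s): 0, 2, 5


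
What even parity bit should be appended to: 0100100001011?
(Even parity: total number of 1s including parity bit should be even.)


Number of 1s in data: 5
Parity bit: 1

1


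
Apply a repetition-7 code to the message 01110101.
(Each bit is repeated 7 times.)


Each bit -> 7 copies

00000001111111111111111111110000000111111100000001111111


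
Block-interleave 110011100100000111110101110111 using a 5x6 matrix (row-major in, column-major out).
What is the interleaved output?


Matrix:
  110011
  100100
  000111
  110101
  110111
Read columns: 110111001100000011111010110111

110111001100000011111010110111


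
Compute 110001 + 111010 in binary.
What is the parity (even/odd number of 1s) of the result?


110001 = 49
111010 = 58
Sum = 107 = 1101011
1s count = 5

odd parity (5 ones in 1101011)


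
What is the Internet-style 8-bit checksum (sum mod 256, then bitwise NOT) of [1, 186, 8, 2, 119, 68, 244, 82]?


Sum = 710 mod 256 = 198
Complement = 57

57


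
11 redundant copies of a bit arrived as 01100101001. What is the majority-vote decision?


Ones: 5 out of 11
Threshold: 6

0 (5/11 voted 1)


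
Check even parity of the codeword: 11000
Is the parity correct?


Number of 1s: 2

Yes, parity is correct (2 ones)


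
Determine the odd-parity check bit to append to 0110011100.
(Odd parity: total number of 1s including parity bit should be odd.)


Number of 1s in data: 5
Parity bit: 0

0


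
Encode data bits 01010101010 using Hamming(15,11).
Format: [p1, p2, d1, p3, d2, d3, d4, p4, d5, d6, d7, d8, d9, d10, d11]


Parity bits: p1=0, p2=1, p3=0, p4=1

010010110101010


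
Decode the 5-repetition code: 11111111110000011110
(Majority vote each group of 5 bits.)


Groups: 11111, 11111, 00000, 11110
Majority votes: 1101

1101


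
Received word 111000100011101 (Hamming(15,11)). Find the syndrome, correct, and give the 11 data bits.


Syndrome = 2: error at position 2

Data: 10010011101 (corrected bit 2)


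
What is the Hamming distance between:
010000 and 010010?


XOR: 000010
Count of 1s: 1

1


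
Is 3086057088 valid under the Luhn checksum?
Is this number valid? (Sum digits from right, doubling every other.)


Luhn sum = 44
44 mod 10 = 4

Invalid (Luhn sum mod 10 = 4)


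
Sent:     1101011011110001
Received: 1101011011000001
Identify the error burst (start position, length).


XOR: 0000000000110000

Burst at position 10, length 2


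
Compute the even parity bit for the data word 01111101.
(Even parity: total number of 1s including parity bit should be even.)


Number of 1s in data: 6
Parity bit: 0

0


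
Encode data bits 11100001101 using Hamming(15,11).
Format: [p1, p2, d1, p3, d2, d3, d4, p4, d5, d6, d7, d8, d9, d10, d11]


Parity bits: p1=0, p2=1, p3=1, p4=1

011111010001101


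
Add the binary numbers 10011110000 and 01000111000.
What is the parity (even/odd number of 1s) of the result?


10011110000 = 1264
01000111000 = 568
Sum = 1832 = 11100101000
1s count = 5

odd parity (5 ones in 11100101000)


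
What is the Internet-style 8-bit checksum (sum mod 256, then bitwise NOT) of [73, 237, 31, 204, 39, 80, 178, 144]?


Sum = 986 mod 256 = 218
Complement = 37

37


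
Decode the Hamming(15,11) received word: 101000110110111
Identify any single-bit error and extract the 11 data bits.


Syndrome = 0: no error detected

Data: 10010110111 (no errors)


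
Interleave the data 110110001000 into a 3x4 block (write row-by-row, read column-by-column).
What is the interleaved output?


Matrix:
  1101
  1000
  1000
Read columns: 111100000100

111100000100


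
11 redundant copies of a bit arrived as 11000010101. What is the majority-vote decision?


Ones: 5 out of 11
Threshold: 6

0 (5/11 voted 1)


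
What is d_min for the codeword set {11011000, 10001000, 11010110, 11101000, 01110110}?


Comparing all pairs, minimum distance: 2
Can detect 1 errors, correct 0 errors

2


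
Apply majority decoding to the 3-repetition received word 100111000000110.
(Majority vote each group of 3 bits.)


Groups: 100, 111, 000, 000, 110
Majority votes: 01001

01001


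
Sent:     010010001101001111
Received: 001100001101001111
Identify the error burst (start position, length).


XOR: 011110000000000000

Burst at position 1, length 4


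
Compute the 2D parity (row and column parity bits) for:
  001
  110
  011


Row parities: 100
Column parities: 100

Row P: 100, Col P: 100, Corner: 1


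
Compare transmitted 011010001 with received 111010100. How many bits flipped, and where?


XOR: 100000101

3 error(s) at position(s): 0, 6, 8


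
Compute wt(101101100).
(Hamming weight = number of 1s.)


Counting 1s in 101101100

5


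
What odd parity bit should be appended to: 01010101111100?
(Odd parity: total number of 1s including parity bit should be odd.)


Number of 1s in data: 8
Parity bit: 1

1


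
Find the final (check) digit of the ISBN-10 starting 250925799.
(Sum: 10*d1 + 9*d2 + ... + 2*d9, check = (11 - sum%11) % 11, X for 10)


Weighted sum: 238
238 mod 11 = 7

Check digit: 4


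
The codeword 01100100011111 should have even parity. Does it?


Number of 1s: 8

Yes, parity is correct (8 ones)


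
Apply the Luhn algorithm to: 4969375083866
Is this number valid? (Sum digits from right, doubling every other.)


Luhn sum = 72
72 mod 10 = 2

Invalid (Luhn sum mod 10 = 2)


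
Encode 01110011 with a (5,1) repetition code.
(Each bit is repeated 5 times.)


Each bit -> 5 copies

0000011111111111111100000000001111111111


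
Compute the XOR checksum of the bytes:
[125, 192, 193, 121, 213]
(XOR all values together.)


XOR chain: 125 ^ 192 ^ 193 ^ 121 ^ 213 = 208

208


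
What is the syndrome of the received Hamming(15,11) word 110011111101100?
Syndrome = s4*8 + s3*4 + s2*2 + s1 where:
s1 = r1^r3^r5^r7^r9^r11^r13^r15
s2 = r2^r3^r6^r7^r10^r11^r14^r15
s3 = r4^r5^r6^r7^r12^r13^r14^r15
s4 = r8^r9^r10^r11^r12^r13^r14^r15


s1=1, s2=0, s3=1, s4=1

Syndrome = 13 (error at position 13)


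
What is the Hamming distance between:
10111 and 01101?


XOR: 11010
Count of 1s: 3

3


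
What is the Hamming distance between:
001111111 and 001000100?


XOR: 000111011
Count of 1s: 5

5


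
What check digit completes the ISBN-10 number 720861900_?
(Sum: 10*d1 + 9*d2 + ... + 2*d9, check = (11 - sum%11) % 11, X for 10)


Weighted sum: 221
221 mod 11 = 1

Check digit: X


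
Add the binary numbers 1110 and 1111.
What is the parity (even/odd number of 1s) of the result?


1110 = 14
1111 = 15
Sum = 29 = 11101
1s count = 4

even parity (4 ones in 11101)


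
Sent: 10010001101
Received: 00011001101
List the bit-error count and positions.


XOR: 10001000000

2 error(s) at position(s): 0, 4


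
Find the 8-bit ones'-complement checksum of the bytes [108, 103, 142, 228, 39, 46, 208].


Sum = 874 mod 256 = 106
Complement = 149

149


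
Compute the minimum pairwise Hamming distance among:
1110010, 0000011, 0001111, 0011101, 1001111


Comparing all pairs, minimum distance: 1
Can detect 0 errors, correct 0 errors

1


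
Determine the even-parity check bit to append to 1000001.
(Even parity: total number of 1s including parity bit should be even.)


Number of 1s in data: 2
Parity bit: 0

0


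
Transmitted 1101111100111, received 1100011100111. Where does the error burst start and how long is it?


XOR: 0001100000000

Burst at position 3, length 2


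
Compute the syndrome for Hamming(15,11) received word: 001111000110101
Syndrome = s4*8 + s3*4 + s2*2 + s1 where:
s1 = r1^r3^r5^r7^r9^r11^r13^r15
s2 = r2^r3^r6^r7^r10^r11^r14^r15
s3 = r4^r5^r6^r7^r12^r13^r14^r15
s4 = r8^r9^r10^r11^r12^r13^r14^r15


s1=1, s2=1, s3=1, s4=0

Syndrome = 7 (error at position 7)


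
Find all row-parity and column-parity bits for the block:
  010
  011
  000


Row parities: 100
Column parities: 001

Row P: 100, Col P: 001, Corner: 1


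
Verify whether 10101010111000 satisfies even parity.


Number of 1s: 7

No, parity error (7 ones)


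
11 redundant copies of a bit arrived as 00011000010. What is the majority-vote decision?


Ones: 3 out of 11
Threshold: 6

0 (3/11 voted 1)


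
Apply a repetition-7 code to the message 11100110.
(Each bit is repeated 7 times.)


Each bit -> 7 copies

11111111111111111111100000000000000111111111111110000000


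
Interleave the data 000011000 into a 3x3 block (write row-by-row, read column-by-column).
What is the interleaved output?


Matrix:
  000
  011
  000
Read columns: 000010010

000010010


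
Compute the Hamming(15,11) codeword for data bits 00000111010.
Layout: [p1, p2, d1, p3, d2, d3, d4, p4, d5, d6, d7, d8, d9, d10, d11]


Parity bits: p1=1, p2=1, p3=0, p4=0

110000000111010


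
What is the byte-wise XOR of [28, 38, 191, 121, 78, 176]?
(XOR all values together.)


XOR chain: 28 ^ 38 ^ 191 ^ 121 ^ 78 ^ 176 = 2

2


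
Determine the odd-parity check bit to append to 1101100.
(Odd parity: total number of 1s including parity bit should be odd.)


Number of 1s in data: 4
Parity bit: 1

1


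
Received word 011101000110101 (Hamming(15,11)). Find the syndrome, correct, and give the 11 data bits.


Syndrome = 0: no error detected

Data: 10100110101 (no errors)


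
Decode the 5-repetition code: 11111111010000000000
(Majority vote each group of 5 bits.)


Groups: 11111, 11101, 00000, 00000
Majority votes: 1100

1100


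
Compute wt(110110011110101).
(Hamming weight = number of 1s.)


Counting 1s in 110110011110101

10


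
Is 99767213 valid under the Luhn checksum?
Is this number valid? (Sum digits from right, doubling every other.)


Luhn sum = 41
41 mod 10 = 1

Invalid (Luhn sum mod 10 = 1)


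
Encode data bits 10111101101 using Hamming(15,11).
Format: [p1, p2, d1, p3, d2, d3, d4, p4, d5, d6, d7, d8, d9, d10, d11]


Parity bits: p1=1, p2=1, p3=1, p4=1

111101111101101


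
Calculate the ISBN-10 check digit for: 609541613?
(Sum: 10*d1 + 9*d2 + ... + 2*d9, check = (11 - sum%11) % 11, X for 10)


Weighted sum: 229
229 mod 11 = 9

Check digit: 2


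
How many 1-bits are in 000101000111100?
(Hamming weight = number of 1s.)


Counting 1s in 000101000111100

6


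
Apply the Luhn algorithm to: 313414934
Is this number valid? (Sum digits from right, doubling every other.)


Luhn sum = 44
44 mod 10 = 4

Invalid (Luhn sum mod 10 = 4)


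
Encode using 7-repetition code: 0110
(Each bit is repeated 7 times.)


Each bit -> 7 copies

0000000111111111111110000000


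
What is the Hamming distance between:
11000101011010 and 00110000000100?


XOR: 11110101011110
Count of 1s: 10

10


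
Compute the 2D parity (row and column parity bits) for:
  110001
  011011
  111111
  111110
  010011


Row parities: 10011
Column parities: 111000

Row P: 10011, Col P: 111000, Corner: 1


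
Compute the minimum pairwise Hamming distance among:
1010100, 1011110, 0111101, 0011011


Comparing all pairs, minimum distance: 2
Can detect 1 errors, correct 0 errors

2


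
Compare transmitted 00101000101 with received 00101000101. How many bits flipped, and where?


XOR: 00000000000

0 errors (received matches sent)


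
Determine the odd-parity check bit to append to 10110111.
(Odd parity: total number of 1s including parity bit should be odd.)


Number of 1s in data: 6
Parity bit: 1

1


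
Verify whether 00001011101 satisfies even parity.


Number of 1s: 5

No, parity error (5 ones)


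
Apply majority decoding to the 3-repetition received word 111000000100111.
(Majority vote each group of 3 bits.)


Groups: 111, 000, 000, 100, 111
Majority votes: 10001

10001


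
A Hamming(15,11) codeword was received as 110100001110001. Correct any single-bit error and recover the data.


Syndrome = 0: no error detected

Data: 00001110001 (no errors)


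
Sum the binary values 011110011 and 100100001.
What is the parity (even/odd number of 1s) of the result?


011110011 = 243
100100001 = 289
Sum = 532 = 1000010100
1s count = 3

odd parity (3 ones in 1000010100)


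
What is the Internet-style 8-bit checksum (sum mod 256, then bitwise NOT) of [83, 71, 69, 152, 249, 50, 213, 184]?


Sum = 1071 mod 256 = 47
Complement = 208

208
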